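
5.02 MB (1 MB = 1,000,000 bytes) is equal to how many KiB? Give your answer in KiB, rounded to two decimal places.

4,902.34 KiB

5.02 MB = 5.02 × 10^6 bytes = 5,020,000 bytes
1 KiB = 1,024 bytes
5,020,000 / 1,024 = 4,902.34 KiB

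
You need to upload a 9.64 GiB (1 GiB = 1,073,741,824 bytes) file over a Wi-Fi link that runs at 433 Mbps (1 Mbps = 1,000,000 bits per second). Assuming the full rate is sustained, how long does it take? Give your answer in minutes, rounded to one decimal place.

3.2 minutes

9.64 GiB = 10,350,871,183.36 bytes = 82,806,969,466.88 bits
433 Mbps = 433,000,000 bits/s
time = 82,806,969,466.88 / 433,000,000 = 191.24 s
191.24 s / 60 = 3.2 minutes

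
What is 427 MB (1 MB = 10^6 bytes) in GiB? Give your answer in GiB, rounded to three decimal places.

0.398 GiB

427 MB = 427 × 10^6 bytes = 427,000,000 bytes
1 GiB = 1,073,741,824 bytes
427,000,000 / 1,073,741,824 = 0.398 GiB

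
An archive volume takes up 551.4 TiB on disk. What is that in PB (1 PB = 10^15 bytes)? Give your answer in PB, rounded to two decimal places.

0.61 PB

551.4 TiB = 551.4 × 2^40 bytes = 606,270,711,555,686.4 bytes
1 PB = 10^15 bytes = 1,000,000,000,000,000 bytes
606,270,711,555,686.4 / 1,000,000,000,000,000 = 0.61 PB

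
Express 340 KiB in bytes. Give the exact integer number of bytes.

340 × 1,024 = 348,160 bytes  (1 KiB = 2^10 bytes)

348,160 bytes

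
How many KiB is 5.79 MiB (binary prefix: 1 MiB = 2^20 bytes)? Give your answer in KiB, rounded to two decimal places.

5.79 MiB = 5.79 × 2^20 bytes = 6,071,255.04 bytes
1 KiB = 1,024 bytes
6,071,255.04 / 1,024 = 5,928.96 KiB

5,928.96 KiB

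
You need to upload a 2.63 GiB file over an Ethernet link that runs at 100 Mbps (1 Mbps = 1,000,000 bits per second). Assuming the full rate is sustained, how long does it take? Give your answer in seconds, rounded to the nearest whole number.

226 seconds

2.63 GiB = 2,823,940,997.12 bytes = 22,591,527,976.96 bits
100 Mbps = 100,000,000 bits/s
time = 22,591,527,976.96 / 100,000,000 = 226 s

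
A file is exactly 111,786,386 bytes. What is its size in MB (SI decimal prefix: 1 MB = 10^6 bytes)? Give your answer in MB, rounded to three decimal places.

111.786 MB

111,786,386 bytes given.
1 MB = 1,000,000 bytes
111,786,386 / 1,000,000 = 111.786 MB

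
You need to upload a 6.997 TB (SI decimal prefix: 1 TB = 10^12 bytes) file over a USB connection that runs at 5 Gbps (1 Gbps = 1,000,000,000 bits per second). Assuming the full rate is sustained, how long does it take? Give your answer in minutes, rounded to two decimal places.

186.59 minutes

6.997 TB = 6,997,000,000,000 bytes = 55,976,000,000,000 bits
5 Gbps = 5,000,000,000 bits/s
time = 55,976,000,000,000 / 5,000,000,000 = 11,195.200 s
11,195.200 s / 60 = 186.59 minutes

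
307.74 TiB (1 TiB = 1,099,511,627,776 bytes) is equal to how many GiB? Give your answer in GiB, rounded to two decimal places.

307.74 TiB × 1,099,511,627,776 bytes/TiB = 338,363,708,331,786.24 bytes
1 GiB = 1,073,741,824 bytes
338,363,708,331,786.24 / 1,073,741,824 = 315,125.76 GiB

315,125.76 GiB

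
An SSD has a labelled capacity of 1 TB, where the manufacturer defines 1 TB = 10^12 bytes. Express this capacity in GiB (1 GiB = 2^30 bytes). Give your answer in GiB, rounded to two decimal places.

1 TB = 1 × 10^12 bytes = 1,000,000,000,000 bytes
1 GiB = 1,073,741,824 bytes
1,000,000,000,000 / 1,073,741,824 = 931.32 GiB

931.32 GiB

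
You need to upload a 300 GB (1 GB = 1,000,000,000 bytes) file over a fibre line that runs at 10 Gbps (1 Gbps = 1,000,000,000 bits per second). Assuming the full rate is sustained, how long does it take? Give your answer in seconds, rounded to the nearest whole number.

240 seconds

300 GB = 300,000,000,000 bytes = 2,400,000,000,000 bits
10 Gbps = 10,000,000,000 bits/s
time = 2,400,000,000,000 / 10,000,000,000 = 240 s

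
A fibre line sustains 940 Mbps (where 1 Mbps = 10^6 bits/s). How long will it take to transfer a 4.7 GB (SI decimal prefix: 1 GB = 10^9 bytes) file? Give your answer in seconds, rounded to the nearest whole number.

40 seconds

4.7 GB = 4,700,000,000 bytes = 37,600,000,000 bits
940 Mbps = 940,000,000 bits/s
time = 37,600,000,000 / 940,000,000 = 40 s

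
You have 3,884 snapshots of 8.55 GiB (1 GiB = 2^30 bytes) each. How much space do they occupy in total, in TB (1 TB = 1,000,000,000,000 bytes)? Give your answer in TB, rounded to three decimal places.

Total = 3,884 × 8.55 GiB = 33208.2 GiB
= 33208.2 × 1,073,741,824 bytes = 35,657,033,239,756.8 bytes
1 TB = 1,000,000,000,000 bytes
35,657,033,239,756.8 / 1,000,000,000,000 = 35.657 TB

35.657 TB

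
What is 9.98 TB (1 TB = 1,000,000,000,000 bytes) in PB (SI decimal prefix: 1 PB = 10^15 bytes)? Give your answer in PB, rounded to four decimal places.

0.0100 PB

9.98 TB × 1,000,000,000,000 bytes/TB = 9,980,000,000,000 bytes
1 PB = 1,000,000,000,000,000 bytes
9,980,000,000,000 / 1,000,000,000,000,000 = 0.0100 PB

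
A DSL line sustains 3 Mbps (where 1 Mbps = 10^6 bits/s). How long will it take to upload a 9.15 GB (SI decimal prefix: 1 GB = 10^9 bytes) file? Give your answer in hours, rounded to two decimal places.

9.15 GB = 9,150,000,000 bytes = 73,200,000,000 bits
3 Mbps = 3,000,000 bits/s
time = 73,200,000,000 / 3,000,000 = 24,400.0000 s
24,400.0000 s / 3600 = 6.78 hours

6.78 hours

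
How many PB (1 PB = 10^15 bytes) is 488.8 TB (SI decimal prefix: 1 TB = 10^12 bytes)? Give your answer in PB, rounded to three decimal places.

488.8 TB × 1,000,000,000,000 bytes/TB = 488,800,000,000,000 bytes
1 PB = 1,000,000,000,000,000 bytes
488,800,000,000,000 / 1,000,000,000,000,000 = 0.489 PB

0.489 PB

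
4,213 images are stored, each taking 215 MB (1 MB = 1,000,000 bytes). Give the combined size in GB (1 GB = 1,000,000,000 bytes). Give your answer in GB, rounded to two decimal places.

905.80 GB

Total = 4,213 × 215 MB = 905,795 MB
= 905,795 × 1,000,000 bytes = 905,795,000,000 bytes
1 GB = 1,000,000,000 bytes
905,795,000,000 / 1,000,000,000 = 905.80 GB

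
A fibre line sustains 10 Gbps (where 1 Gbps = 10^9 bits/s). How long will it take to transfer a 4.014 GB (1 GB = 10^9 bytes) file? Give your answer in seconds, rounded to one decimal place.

4.014 GB = 4,014,000,000 bytes = 32,112,000,000 bits
10 Gbps = 10,000,000,000 bits/s
time = 32,112,000,000 / 10,000,000,000 = 3.2 s

3.2 seconds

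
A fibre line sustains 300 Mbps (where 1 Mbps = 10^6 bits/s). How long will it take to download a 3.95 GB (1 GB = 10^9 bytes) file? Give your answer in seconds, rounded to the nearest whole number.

3.95 GB = 3,950,000,000 bytes = 31,600,000,000 bits
300 Mbps = 300,000,000 bits/s
time = 31,600,000,000 / 300,000,000 = 105 s

105 seconds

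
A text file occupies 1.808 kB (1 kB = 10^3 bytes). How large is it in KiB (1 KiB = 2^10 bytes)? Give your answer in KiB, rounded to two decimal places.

1.77 KiB

1.808 kB = 1.808 × 10^3 bytes = 1,808 bytes
1 KiB = 1,024 bytes
1,808 / 1,024 = 1.77 KiB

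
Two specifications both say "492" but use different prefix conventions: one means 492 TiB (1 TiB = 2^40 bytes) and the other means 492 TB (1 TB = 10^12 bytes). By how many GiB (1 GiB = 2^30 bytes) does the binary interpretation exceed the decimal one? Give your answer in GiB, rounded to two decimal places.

45,597.29 GiB

492 TiB = 492 × 1,099,511,627,776 = 540,959,720,865,792 bytes
492 TB = 492 × 1,000,000,000,000 = 492,000,000,000,000 bytes
difference = 48,959,720,865,792 bytes
48,959,720,865,792 / 1,073,741,824 = 45,597.29 GiB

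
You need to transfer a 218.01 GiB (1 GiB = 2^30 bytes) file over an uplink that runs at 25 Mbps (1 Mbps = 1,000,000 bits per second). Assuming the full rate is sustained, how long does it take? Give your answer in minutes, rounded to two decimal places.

218.01 GiB = 234,086,455,050.24 bytes = 1,872,691,640,401.92 bits
25 Mbps = 25,000,000 bits/s
time = 1,872,691,640,401.92 / 25,000,000 = 74,907.666 s
74,907.666 s / 60 = 1,248.46 minutes

1,248.46 minutes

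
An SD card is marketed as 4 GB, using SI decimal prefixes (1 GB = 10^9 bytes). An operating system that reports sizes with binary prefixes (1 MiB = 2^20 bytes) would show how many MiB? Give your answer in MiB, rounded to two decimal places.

4 GB = 4 × 10^9 bytes = 4,000,000,000 bytes
1 MiB = 1,048,576 bytes
4,000,000,000 / 1,048,576 = 3,814.70 MiB

3,814.70 MiB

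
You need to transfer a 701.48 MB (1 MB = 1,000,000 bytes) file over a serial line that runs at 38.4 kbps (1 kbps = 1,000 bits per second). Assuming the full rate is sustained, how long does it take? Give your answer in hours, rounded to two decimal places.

701.48 MB = 701,480,000 bytes = 5,611,840,000 bits
38.4 kbps = 38,400 bits/s
time = 5,611,840,000 / 38,400 = 146,141.6667 s
146,141.6667 s / 3600 = 40.59 hours

40.59 hours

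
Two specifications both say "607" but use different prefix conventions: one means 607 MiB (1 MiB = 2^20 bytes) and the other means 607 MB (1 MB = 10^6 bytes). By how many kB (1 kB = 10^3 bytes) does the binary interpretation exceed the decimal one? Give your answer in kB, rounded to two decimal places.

29,485.63 kB

607 MiB = 607 × 1,048,576 = 636,485,632 bytes
607 MB = 607 × 1,000,000 = 607,000,000 bytes
difference = 29,485,632 bytes
29,485,632 / 1,000 = 29,485.63 kB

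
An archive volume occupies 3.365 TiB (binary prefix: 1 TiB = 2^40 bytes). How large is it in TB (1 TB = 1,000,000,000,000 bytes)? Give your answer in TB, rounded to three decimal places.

3.365 TiB = 3.365 × 2^40 bytes = 3,699,856,627,466.24 bytes
1 TB = 1,000,000,000,000 bytes
3,699,856,627,466.24 / 1,000,000,000,000 = 3.700 TB

3.700 TB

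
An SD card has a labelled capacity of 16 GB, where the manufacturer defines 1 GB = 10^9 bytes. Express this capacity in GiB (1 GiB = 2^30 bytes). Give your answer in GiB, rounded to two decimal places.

16 GB × 1,000,000,000 bytes/GB = 16,000,000,000 bytes
1 GiB = 1,073,741,824 bytes
16,000,000,000 / 1,073,741,824 = 14.90 GiB

14.90 GiB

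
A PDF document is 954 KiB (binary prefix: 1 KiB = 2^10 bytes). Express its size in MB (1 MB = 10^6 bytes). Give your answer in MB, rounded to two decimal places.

954 KiB = 954 × 2^10 bytes = 976,896 bytes
1 MB = 1,000,000 bytes
976,896 / 1,000,000 = 0.98 MB

0.98 MB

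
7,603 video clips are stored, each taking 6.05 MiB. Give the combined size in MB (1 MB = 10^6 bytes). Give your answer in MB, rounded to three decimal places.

48,232.556 MB

Total = 7,603 × 6.05 MiB = 45998.15 MiB
= 45998.15 × 1,048,576 bytes = 48,232,556,134.4 bytes
1 MB = 1,000,000 bytes
48,232,556,134.4 / 1,000,000 = 48,232.556 MB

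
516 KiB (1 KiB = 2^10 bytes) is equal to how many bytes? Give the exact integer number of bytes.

516 × 1,024 = 528,384 bytes  (1 KiB = 2^10 bytes)

528,384 bytes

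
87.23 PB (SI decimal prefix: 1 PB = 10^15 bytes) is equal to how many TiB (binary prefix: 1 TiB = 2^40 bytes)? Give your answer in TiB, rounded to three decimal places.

87.23 PB = 87.23 × 10^15 bytes = 87,230,000,000,000,000 bytes
1 TiB = 1,099,511,627,776 bytes
87,230,000,000,000,000 / 1,099,511,627,776 = 79,335.223 TiB

79,335.223 TiB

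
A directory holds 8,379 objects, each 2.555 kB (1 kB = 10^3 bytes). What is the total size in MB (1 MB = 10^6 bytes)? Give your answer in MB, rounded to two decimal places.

Total = 8,379 × 2.555 kB = 21408.345 kB
= 21408.345 × 1,000 bytes = 21,408,345 bytes
1 MB = 1,000,000 bytes
21,408,345 / 1,000,000 = 21.41 MB

21.41 MB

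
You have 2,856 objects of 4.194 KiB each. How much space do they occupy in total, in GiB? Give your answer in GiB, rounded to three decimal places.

0.011 GiB

Total = 2,856 × 4.194 KiB = 11978.064 KiB
= 11978.064 × 1,024 bytes = 12,265,537.536 bytes
1 GiB = 1,073,741,824 bytes
12,265,537.536 / 1,073,741,824 = 0.011 GiB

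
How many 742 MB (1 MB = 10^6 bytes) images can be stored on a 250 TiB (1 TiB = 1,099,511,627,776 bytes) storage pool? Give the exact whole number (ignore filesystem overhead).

Capacity: 250 TiB = 274,877,906,944,000 bytes
Per item: 742 MB = 742,000,000 bytes
⌊274,877,906,944,000 / 742,000,000⌋ = 370,455

370,455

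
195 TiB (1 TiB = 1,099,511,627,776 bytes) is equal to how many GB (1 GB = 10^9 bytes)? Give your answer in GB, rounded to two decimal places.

214,404.77 GB

195 TiB = 195 × 2^40 bytes = 214,404,767,416,320 bytes
1 GB = 10^9 bytes = 1,000,000,000 bytes
214,404,767,416,320 / 1,000,000,000 = 214,404.77 GB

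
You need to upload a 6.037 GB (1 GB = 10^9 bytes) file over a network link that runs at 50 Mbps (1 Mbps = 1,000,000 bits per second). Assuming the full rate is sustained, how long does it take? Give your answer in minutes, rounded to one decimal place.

16.1 minutes

6.037 GB = 6,037,000,000 bytes = 48,296,000,000 bits
50 Mbps = 50,000,000 bits/s
time = 48,296,000,000 / 50,000,000 = 965.92 s
965.92 s / 60 = 16.1 minutes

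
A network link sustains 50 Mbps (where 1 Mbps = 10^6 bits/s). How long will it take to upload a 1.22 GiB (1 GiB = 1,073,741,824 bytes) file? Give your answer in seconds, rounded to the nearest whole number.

1.22 GiB = 1,309,965,025.28 bytes = 10,479,720,202.24 bits
50 Mbps = 50,000,000 bits/s
time = 10,479,720,202.24 / 50,000,000 = 210 s

210 seconds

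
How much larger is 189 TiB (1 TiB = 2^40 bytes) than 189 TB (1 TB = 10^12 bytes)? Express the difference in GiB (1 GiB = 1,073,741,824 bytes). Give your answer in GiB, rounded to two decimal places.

17,516.03 GiB

189 TiB = 189 × 1,099,511,627,776 = 207,807,697,649,664 bytes
189 TB = 189 × 1,000,000,000,000 = 189,000,000,000,000 bytes
difference = 18,807,697,649,664 bytes
18,807,697,649,664 / 1,073,741,824 = 17,516.03 GiB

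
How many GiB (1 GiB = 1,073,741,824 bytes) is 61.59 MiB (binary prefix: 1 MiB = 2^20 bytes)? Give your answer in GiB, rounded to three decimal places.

0.060 GiB

61.59 MiB × 1,048,576 bytes/MiB = 64,581,795.84 bytes
1 GiB = 1,073,741,824 bytes
64,581,795.84 / 1,073,741,824 = 0.060 GiB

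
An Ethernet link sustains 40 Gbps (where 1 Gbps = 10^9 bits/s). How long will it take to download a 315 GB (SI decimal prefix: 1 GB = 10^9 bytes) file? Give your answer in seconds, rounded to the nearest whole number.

63 seconds

315 GB = 315,000,000,000 bytes = 2,520,000,000,000 bits
40 Gbps = 40,000,000,000 bits/s
time = 2,520,000,000,000 / 40,000,000,000 = 63 s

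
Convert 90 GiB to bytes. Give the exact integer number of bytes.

96,636,764,160 bytes

90 × 1,073,741,824 = 96,636,764,160 bytes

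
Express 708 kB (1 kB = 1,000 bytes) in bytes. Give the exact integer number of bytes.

708 × 1,000 = 708,000 bytes

708,000 bytes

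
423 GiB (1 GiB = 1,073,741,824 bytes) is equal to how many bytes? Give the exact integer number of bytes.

423 × 1,073,741,824 = 454,192,791,552 bytes  (1 GiB = 2^30 bytes)

454,192,791,552 bytes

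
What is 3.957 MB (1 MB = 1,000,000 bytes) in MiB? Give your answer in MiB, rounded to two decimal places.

3.77 MiB

3.957 MB × 1,000,000 bytes/MB = 3,957,000 bytes
1 MiB = 1,048,576 bytes
3,957,000 / 1,048,576 = 3.77 MiB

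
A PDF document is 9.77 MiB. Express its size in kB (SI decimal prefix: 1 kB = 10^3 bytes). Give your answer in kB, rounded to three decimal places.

9.77 MiB = 9.77 × 2^20 bytes = 10,244,587.52 bytes
1 kB = 10^3 bytes = 1,000 bytes
10,244,587.52 / 1,000 = 10,244.588 kB

10,244.588 kB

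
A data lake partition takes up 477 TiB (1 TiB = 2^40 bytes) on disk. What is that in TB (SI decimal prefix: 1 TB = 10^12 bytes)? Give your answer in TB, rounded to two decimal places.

524.47 TB

477 TiB × 1,099,511,627,776 bytes/TiB = 524,467,046,449,152 bytes
1 TB = 10^12 bytes = 1,000,000,000,000 bytes
524,467,046,449,152 / 1,000,000,000,000 = 524.47 TB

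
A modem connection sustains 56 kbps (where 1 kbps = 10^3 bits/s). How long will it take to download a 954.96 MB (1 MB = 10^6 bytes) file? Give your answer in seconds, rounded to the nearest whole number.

954.96 MB = 954,960,000 bytes = 7,639,680,000 bits
56 kbps = 56,000 bits/s
time = 7,639,680,000 / 56,000 = 136,423 s

136,423 seconds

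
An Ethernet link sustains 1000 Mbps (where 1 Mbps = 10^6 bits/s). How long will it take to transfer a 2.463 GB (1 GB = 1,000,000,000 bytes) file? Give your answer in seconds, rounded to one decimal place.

19.7 seconds

2.463 GB = 2,463,000,000 bytes = 19,704,000,000 bits
1000 Mbps = 1,000,000,000 bits/s
time = 19,704,000,000 / 1,000,000,000 = 19.7 s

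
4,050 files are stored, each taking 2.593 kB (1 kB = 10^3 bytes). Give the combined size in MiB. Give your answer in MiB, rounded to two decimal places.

10.02 MiB

Total = 4,050 × 2.593 kB = 10501.65 kB
= 10501.65 × 1,000 bytes = 10,501,650 bytes
1 MiB = 1,048,576 bytes
10,501,650 / 1,048,576 = 10.02 MiB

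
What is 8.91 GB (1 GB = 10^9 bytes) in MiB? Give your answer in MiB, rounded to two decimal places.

8,497.24 MiB

8.91 GB = 8.91 × 10^9 bytes = 8,910,000,000 bytes
1 MiB = 2^20 bytes = 1,048,576 bytes
8,910,000,000 / 1,048,576 = 8,497.24 MiB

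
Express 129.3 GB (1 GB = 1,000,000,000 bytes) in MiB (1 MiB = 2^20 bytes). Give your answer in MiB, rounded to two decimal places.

123,310.09 MiB

129.3 GB = 129.3 × 10^9 bytes = 129,300,000,000 bytes
1 MiB = 1,048,576 bytes
129,300,000,000 / 1,048,576 = 123,310.09 MiB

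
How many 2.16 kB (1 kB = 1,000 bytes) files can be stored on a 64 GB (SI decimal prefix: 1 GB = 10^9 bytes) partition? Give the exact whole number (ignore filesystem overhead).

Capacity: 64 GB = 64,000,000,000 bytes
Per item: 2.16 kB = 2,160 bytes
⌊64,000,000,000 / 2,160⌋ = 29,629,629

29,629,629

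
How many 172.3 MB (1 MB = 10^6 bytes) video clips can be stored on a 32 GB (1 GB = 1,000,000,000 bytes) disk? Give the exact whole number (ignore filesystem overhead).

Capacity: 32 GB = 32,000,000,000 bytes
Per item: 172.3 MB = 172,300,000 bytes
⌊32,000,000,000 / 172,300,000⌋ = 185

185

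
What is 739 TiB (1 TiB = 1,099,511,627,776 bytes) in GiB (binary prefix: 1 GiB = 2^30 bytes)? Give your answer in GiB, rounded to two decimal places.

756,736.00 GiB

739 TiB = 739 × 2^40 bytes = 812,539,092,926,464 bytes
1 GiB = 1,073,741,824 bytes
812,539,092,926,464 / 1,073,741,824 = 756,736.00 GiB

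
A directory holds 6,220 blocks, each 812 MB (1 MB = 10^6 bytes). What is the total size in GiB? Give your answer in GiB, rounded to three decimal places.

Total = 6,220 × 812 MB = 5,050,640 MB
= 5,050,640 × 1,000,000 bytes = 5,050,640,000,000 bytes
1 GiB = 1,073,741,824 bytes
5,050,640,000,000 / 1,073,741,824 = 4,703.775 GiB

4,703.775 GiB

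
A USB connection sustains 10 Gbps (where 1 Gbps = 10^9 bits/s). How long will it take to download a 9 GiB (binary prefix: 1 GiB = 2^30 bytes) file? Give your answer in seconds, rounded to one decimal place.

7.7 seconds

9 GiB = 9,663,676,416 bytes = 77,309,411,328 bits
10 Gbps = 10,000,000,000 bits/s
time = 77,309,411,328 / 10,000,000,000 = 7.7 s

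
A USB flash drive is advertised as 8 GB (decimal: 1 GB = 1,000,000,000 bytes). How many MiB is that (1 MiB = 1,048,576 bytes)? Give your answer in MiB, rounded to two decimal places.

8 GB = 8 × 10^9 bytes = 8,000,000,000 bytes
1 MiB = 2^20 bytes = 1,048,576 bytes
8,000,000,000 / 1,048,576 = 7,629.39 MiB

7,629.39 MiB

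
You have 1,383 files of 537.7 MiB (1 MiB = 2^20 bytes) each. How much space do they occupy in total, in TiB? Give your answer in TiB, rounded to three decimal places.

0.709 TiB

Total = 1,383 × 537.7 MiB = 743639.1 MiB
= 743639.1 × 1,048,576 bytes = 779,762,112,921.6 bytes
1 TiB = 1,099,511,627,776 bytes
779,762,112,921.6 / 1,099,511,627,776 = 0.709 TiB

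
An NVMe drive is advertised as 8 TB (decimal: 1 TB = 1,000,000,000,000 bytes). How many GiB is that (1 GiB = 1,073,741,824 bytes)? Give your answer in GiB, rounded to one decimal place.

7,450.6 GiB

8 TB = 8 × 10^12 bytes = 8,000,000,000,000 bytes
1 GiB = 2^30 bytes = 1,073,741,824 bytes
8,000,000,000,000 / 1,073,741,824 = 7,450.6 GiB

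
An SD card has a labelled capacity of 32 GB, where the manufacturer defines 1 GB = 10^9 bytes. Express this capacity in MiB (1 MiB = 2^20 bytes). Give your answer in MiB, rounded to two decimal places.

30,517.58 MiB

32 GB = 32 × 10^9 bytes = 32,000,000,000 bytes
1 MiB = 1,048,576 bytes
32,000,000,000 / 1,048,576 = 30,517.58 MiB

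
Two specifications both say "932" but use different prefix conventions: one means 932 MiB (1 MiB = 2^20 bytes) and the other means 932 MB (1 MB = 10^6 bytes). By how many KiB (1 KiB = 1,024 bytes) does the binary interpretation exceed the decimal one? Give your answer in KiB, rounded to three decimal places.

932 MiB = 932 × 1,048,576 = 977,272,832 bytes
932 MB = 932 × 1,000,000 = 932,000,000 bytes
difference = 45,272,832 bytes
45,272,832 / 1,024 = 44,211.750 KiB

44,211.750 KiB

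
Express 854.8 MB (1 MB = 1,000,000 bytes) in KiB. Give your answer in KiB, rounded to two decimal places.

834,765.63 KiB

854.8 MB = 854.8 × 10^6 bytes = 854,800,000 bytes
1 KiB = 2^10 bytes = 1,024 bytes
854,800,000 / 1,024 = 834,765.63 KiB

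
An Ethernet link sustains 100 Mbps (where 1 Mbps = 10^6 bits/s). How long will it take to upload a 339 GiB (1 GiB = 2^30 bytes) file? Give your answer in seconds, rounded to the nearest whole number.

29,120 seconds

339 GiB = 363,998,478,336 bytes = 2,911,987,826,688 bits
100 Mbps = 100,000,000 bits/s
time = 2,911,987,826,688 / 100,000,000 = 29,120 s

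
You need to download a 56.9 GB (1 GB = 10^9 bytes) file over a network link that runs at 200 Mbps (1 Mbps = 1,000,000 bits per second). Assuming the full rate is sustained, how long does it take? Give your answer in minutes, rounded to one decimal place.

56.9 GB = 56,900,000,000 bytes = 455,200,000,000 bits
200 Mbps = 200,000,000 bits/s
time = 455,200,000,000 / 200,000,000 = 2,276.00 s
2,276.00 s / 60 = 37.9 minutes

37.9 minutes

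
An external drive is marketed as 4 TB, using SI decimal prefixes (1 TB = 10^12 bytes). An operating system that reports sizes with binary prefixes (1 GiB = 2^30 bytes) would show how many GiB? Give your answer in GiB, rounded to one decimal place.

3,725.3 GiB

4 TB = 4 × 10^12 bytes = 4,000,000,000,000 bytes
1 GiB = 1,073,741,824 bytes
4,000,000,000,000 / 1,073,741,824 = 3,725.3 GiB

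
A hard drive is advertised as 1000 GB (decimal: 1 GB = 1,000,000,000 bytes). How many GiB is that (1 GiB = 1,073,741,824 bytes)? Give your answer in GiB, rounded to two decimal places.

931.32 GiB

1000 GB = 1000 × 10^9 bytes = 1,000,000,000,000 bytes
1 GiB = 2^30 bytes = 1,073,741,824 bytes
1,000,000,000,000 / 1,073,741,824 = 931.32 GiB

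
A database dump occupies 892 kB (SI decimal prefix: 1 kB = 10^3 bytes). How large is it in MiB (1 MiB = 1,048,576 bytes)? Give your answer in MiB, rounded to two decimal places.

0.85 MiB

892 kB = 892 × 10^3 bytes = 892,000 bytes
1 MiB = 1,048,576 bytes
892,000 / 1,048,576 = 0.85 MiB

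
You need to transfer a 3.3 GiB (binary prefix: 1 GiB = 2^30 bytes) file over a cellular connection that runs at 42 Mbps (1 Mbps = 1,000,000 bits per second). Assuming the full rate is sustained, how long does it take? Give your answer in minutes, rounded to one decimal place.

11.2 minutes

3.3 GiB = 3,543,348,019.2 bytes = 28,346,784,153.6 bits
42 Mbps = 42,000,000 bits/s
time = 28,346,784,153.6 / 42,000,000 = 674.92 s
674.92 s / 60 = 11.2 minutes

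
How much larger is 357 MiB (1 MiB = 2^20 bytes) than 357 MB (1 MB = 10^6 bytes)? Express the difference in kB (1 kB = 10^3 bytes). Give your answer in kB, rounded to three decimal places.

17,341.632 kB

357 MiB = 357 × 1,048,576 = 374,341,632 bytes
357 MB = 357 × 1,000,000 = 357,000,000 bytes
difference = 17,341,632 bytes
17,341,632 / 1,000 = 17,341.632 kB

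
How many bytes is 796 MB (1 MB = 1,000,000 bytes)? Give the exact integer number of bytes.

796 × 1,000,000 = 796,000,000 bytes

796,000,000 bytes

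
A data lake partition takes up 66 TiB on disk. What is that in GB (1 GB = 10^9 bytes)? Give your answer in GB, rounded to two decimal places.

72,567.77 GB

66 TiB = 66 × 2^40 bytes = 72,567,767,433,216 bytes
1 GB = 10^9 bytes = 1,000,000,000 bytes
72,567,767,433,216 / 1,000,000,000 = 72,567.77 GB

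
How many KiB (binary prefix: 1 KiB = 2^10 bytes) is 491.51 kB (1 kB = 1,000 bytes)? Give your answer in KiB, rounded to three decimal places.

491.51 kB × 1,000 bytes/kB = 491,510 bytes
1 KiB = 2^10 bytes = 1,024 bytes
491,510 / 1,024 = 479.990 KiB

479.990 KiB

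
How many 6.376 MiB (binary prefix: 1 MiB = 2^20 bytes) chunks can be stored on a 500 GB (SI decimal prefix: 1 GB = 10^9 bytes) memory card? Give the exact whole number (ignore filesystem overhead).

74,786

Capacity: 500 GB = 500,000,000,000 bytes
Per item: 6.376 MiB = 6,685,720.576 bytes
⌊500,000,000,000 / 6,685,720.576⌋ = 74,786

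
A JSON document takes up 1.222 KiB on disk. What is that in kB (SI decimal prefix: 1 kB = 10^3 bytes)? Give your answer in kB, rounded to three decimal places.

1.251 kB

1.222 KiB × 1,024 bytes/KiB = 1,251.328 bytes
1 kB = 1,000 bytes
1,251.328 / 1,000 = 1.251 kB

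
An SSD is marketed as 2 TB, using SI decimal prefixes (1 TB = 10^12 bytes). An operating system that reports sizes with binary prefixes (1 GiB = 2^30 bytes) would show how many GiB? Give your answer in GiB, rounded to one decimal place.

1,862.6 GiB

2 TB = 2 × 10^12 bytes = 2,000,000,000,000 bytes
1 GiB = 1,073,741,824 bytes
2,000,000,000,000 / 1,073,741,824 = 1,862.6 GiB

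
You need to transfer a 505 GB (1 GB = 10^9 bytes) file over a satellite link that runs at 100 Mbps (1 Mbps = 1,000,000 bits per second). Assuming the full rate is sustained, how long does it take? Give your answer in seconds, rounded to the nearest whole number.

40,400 seconds

505 GB = 505,000,000,000 bytes = 4,040,000,000,000 bits
100 Mbps = 100,000,000 bits/s
time = 4,040,000,000,000 / 100,000,000 = 40,400 s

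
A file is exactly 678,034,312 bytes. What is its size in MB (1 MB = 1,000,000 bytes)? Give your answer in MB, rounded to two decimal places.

678,034,312 bytes given.
1 MB = 1,000,000 bytes
678,034,312 / 1,000,000 = 678.03 MB

678.03 MB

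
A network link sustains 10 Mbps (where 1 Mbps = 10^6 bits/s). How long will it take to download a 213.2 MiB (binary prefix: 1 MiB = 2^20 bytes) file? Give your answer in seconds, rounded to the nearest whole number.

179 seconds

213.2 MiB = 223,556,403.2 bytes = 1,788,451,225.6 bits
10 Mbps = 10,000,000 bits/s
time = 1,788,451,225.6 / 10,000,000 = 179 s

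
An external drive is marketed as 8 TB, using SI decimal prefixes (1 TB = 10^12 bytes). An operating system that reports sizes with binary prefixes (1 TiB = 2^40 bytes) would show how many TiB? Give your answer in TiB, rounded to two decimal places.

7.28 TiB

8 TB × 1,000,000,000,000 bytes/TB = 8,000,000,000,000 bytes
1 TiB = 2^40 bytes = 1,099,511,627,776 bytes
8,000,000,000,000 / 1,099,511,627,776 = 7.28 TiB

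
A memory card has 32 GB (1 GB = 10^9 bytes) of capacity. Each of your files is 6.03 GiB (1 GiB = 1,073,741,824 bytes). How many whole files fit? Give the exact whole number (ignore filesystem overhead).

Capacity: 32 GB = 32,000,000,000 bytes
Per item: 6.03 GiB = 6,474,663,198.72 bytes
⌊32,000,000,000 / 6,474,663,198.72⌋ = 4

4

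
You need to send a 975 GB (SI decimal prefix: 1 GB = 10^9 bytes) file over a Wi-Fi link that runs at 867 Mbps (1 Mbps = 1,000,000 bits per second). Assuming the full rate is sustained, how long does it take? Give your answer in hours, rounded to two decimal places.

2.50 hours

975 GB = 975,000,000,000 bytes = 7,800,000,000,000 bits
867 Mbps = 867,000,000 bits/s
time = 7,800,000,000,000 / 867,000,000 = 8,996.5398 s
8,996.5398 s / 3600 = 2.50 hours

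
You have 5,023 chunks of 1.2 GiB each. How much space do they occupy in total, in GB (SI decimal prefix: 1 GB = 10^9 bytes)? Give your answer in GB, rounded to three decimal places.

6,472.086 GB

Total = 5,023 × 1.2 GiB = 6027.6 GiB
= 6027.6 × 1,073,741,824 bytes = 6,472,086,218,342.4 bytes
1 GB = 1,000,000,000 bytes
6,472,086,218,342.4 / 1,000,000,000 = 6,472.086 GB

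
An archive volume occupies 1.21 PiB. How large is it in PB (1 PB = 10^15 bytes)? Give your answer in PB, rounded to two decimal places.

1.36 PB

1.21 PiB × 1,125,899,906,842,624 bytes/PiB = 1,362,338,887,279,575.04 bytes
1 PB = 1,000,000,000,000,000 bytes
1,362,338,887,279,575.04 / 1,000,000,000,000,000 = 1.36 PB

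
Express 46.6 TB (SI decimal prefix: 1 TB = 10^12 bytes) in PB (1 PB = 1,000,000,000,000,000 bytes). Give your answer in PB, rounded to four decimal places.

46.6 TB = 46.6 × 10^12 bytes = 46,600,000,000,000 bytes
1 PB = 1,000,000,000,000,000 bytes
46,600,000,000,000 / 1,000,000,000,000,000 = 0.0466 PB

0.0466 PB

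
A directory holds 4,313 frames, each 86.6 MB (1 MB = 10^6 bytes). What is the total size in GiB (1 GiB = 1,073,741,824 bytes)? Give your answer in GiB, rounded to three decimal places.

347.854 GiB

Total = 4,313 × 86.6 MB = 373505.8 MB
= 373505.8 × 1,000,000 bytes = 373,505,800,000 bytes
1 GiB = 1,073,741,824 bytes
373,505,800,000 / 1,073,741,824 = 347.854 GiB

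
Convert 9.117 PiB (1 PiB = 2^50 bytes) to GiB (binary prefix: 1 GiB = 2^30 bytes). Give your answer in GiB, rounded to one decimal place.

9.117 PiB = 9.117 × 2^50 bytes = 10,264,829,450,684,203.008 bytes
1 GiB = 1,073,741,824 bytes
10,264,829,450,684,203.008 / 1,073,741,824 = 9,559,867.4 GiB

9,559,867.4 GiB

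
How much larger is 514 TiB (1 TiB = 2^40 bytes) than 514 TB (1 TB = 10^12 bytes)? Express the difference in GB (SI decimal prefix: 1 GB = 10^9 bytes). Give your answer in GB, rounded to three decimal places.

51,148.977 GB

514 TiB = 514 × 1,099,511,627,776 = 565,148,976,676,864 bytes
514 TB = 514 × 1,000,000,000,000 = 514,000,000,000,000 bytes
difference = 51,148,976,676,864 bytes
51,148,976,676,864 / 1,000,000,000 = 51,148.977 GB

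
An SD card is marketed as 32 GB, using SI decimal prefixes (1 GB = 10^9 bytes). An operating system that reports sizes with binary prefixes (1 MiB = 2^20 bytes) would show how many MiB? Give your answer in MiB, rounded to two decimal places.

32 GB × 1,000,000,000 bytes/GB = 32,000,000,000 bytes
1 MiB = 2^20 bytes = 1,048,576 bytes
32,000,000,000 / 1,048,576 = 30,517.58 MiB

30,517.58 MiB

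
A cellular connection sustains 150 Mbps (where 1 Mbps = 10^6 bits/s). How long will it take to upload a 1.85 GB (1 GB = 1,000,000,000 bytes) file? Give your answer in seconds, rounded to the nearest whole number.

1.85 GB = 1,850,000,000 bytes = 14,800,000,000 bits
150 Mbps = 150,000,000 bits/s
time = 14,800,000,000 / 150,000,000 = 99 s

99 seconds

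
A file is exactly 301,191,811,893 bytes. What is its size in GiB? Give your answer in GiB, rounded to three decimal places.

280.507 GiB

301,191,811,893 bytes given.
1 GiB = 1,073,741,824 bytes
301,191,811,893 / 1,073,741,824 = 280.507 GiB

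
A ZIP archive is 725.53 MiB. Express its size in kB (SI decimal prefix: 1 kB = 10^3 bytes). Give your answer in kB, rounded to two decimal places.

760,773.35 kB

725.53 MiB = 725.53 × 2^20 bytes = 760,773,345.28 bytes
1 kB = 1,000 bytes
760,773,345.28 / 1,000 = 760,773.35 kB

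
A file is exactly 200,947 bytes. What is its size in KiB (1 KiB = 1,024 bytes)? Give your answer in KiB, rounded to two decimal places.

200,947 bytes given.
1 KiB = 2^10 bytes = 1,024 bytes
200,947 / 1,024 = 196.24 KiB

196.24 KiB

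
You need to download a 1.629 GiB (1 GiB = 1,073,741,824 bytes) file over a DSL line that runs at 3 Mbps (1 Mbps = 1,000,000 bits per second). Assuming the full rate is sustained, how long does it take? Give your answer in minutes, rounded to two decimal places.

77.74 minutes

1.629 GiB = 1,749,125,431.296 bytes = 13,993,003,450.368 bits
3 Mbps = 3,000,000 bits/s
time = 13,993,003,450.368 / 3,000,000 = 4,664.334 s
4,664.334 s / 60 = 77.74 minutes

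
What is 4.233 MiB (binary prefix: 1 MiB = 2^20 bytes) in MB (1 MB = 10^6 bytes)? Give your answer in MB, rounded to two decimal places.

4.44 MB

4.233 MiB = 4.233 × 2^20 bytes = 4,438,622.208 bytes
1 MB = 10^6 bytes = 1,000,000 bytes
4,438,622.208 / 1,000,000 = 4.44 MB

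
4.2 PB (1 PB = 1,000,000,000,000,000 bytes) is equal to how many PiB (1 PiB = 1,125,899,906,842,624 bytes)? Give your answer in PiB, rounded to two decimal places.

3.73 PiB

4.2 PB = 4.2 × 10^15 bytes = 4,200,000,000,000,000 bytes
1 PiB = 2^50 bytes = 1,125,899,906,842,624 bytes
4,200,000,000,000,000 / 1,125,899,906,842,624 = 3.73 PiB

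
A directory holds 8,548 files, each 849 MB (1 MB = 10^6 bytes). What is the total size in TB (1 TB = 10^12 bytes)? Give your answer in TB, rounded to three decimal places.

7.257 TB

Total = 8,548 × 849 MB = 7,257,252 MB
= 7,257,252 × 1,000,000 bytes = 7,257,252,000,000 bytes
1 TB = 1,000,000,000,000 bytes
7,257,252,000,000 / 1,000,000,000,000 = 7.257 TB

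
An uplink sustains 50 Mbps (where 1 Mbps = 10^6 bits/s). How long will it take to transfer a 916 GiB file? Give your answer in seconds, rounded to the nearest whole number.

157,368 seconds

916 GiB = 983,547,510,784 bytes = 7,868,380,086,272 bits
50 Mbps = 50,000,000 bits/s
time = 7,868,380,086,272 / 50,000,000 = 157,368 s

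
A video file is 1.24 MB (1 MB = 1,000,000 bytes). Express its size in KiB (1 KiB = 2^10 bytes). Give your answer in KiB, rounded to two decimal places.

1,210.94 KiB

1.24 MB × 1,000,000 bytes/MB = 1,240,000 bytes
1 KiB = 1,024 bytes
1,240,000 / 1,024 = 1,210.94 KiB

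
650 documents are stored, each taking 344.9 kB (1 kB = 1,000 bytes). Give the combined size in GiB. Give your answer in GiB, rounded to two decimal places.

0.21 GiB

Total = 650 × 344.9 kB = 224,185 kB
= 224,185 × 1,000 bytes = 224,185,000 bytes
1 GiB = 1,073,741,824 bytes
224,185,000 / 1,073,741,824 = 0.21 GiB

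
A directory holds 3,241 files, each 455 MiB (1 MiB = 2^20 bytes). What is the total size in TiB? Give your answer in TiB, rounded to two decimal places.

1.41 TiB

Total = 3,241 × 455 MiB = 1,474,655 MiB
= 1,474,655 × 1,048,576 bytes = 1,546,287,841,280 bytes
1 TiB = 1,099,511,627,776 bytes
1,546,287,841,280 / 1,099,511,627,776 = 1.41 TiB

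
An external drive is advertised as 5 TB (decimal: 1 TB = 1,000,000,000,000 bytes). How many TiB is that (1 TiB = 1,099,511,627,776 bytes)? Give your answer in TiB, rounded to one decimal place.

4.5 TiB

5 TB × 1,000,000,000,000 bytes/TB = 5,000,000,000,000 bytes
1 TiB = 1,099,511,627,776 bytes
5,000,000,000,000 / 1,099,511,627,776 = 4.5 TiB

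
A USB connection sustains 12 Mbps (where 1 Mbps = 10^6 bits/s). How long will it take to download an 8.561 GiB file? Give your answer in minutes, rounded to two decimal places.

102.14 minutes

8.561 GiB = 9,192,303,755.264 bytes = 73,538,430,042.112 bits
12 Mbps = 12,000,000 bits/s
time = 73,538,430,042.112 / 12,000,000 = 6,128.203 s
6,128.203 s / 60 = 102.14 minutes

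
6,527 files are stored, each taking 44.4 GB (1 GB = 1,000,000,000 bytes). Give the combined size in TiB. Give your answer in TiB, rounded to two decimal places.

263.57 TiB

Total = 6,527 × 44.4 GB = 289798.8 GB
= 289798.8 × 1,000,000,000 bytes = 289,798,800,000,000 bytes
1 TiB = 1,099,511,627,776 bytes
289,798,800,000,000 / 1,099,511,627,776 = 263.57 TiB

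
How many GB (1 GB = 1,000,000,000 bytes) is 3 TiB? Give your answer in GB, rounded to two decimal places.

3 TiB = 3 × 2^40 bytes = 3,298,534,883,328 bytes
1 GB = 10^9 bytes = 1,000,000,000 bytes
3,298,534,883,328 / 1,000,000,000 = 3,298.53 GB

3,298.53 GB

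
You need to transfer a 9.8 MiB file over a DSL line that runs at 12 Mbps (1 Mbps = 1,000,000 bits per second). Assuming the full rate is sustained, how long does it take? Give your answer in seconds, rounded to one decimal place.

6.9 seconds

9.8 MiB = 10,276,044.8 bytes = 82,208,358.4 bits
12 Mbps = 12,000,000 bits/s
time = 82,208,358.4 / 12,000,000 = 6.9 s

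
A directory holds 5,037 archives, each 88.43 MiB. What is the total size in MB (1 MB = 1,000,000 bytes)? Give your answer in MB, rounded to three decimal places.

467,058.725 MB

Total = 5,037 × 88.43 MiB = 445421.91 MiB
= 445421.91 × 1,048,576 bytes = 467,058,724,700.16 bytes
1 MB = 1,000,000 bytes
467,058,724,700.16 / 1,000,000 = 467,058.725 MB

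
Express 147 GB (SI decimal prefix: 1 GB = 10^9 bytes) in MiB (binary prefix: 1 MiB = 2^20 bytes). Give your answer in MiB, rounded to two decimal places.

140,190.12 MiB

147 GB = 147 × 10^9 bytes = 147,000,000,000 bytes
1 MiB = 1,048,576 bytes
147,000,000,000 / 1,048,576 = 140,190.12 MiB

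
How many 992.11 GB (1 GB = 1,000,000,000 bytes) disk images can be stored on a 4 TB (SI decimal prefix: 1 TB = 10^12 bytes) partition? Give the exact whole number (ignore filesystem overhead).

4

Capacity: 4 TB = 4,000,000,000,000 bytes
Per item: 992.11 GB = 992,110,000,000 bytes
⌊4,000,000,000,000 / 992,110,000,000⌋ = 4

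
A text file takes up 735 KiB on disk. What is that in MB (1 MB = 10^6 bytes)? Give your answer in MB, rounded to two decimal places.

0.75 MB

735 KiB = 735 × 2^10 bytes = 752,640 bytes
1 MB = 1,000,000 bytes
752,640 / 1,000,000 = 0.75 MB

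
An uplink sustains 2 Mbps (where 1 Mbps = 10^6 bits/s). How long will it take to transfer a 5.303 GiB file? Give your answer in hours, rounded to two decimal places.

6.33 hours

5.303 GiB = 5,694,052,892.672 bytes = 45,552,423,141.376 bits
2 Mbps = 2,000,000 bits/s
time = 45,552,423,141.376 / 2,000,000 = 22,776.2116 s
22,776.2116 s / 3600 = 6.33 hours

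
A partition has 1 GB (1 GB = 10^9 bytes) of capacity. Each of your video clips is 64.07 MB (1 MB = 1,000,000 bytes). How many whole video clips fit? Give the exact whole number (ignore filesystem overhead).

15

Capacity: 1 GB = 1,000,000,000 bytes
Per item: 64.07 MB = 64,070,000 bytes
⌊1,000,000,000 / 64,070,000⌋ = 15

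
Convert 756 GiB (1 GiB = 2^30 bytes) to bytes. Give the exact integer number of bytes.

756 × 1,073,741,824 = 811,748,818,944 bytes  (1 GiB = 2^30 bytes)

811,748,818,944 bytes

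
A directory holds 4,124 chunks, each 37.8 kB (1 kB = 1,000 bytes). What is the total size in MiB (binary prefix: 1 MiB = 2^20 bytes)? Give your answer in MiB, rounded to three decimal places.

Total = 4,124 × 37.8 kB = 155887.2 kB
= 155887.2 × 1,000 bytes = 155,887,200 bytes
1 MiB = 1,048,576 bytes
155,887,200 / 1,048,576 = 148.666 MiB

148.666 MiB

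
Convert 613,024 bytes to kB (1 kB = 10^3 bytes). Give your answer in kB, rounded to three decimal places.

613,024 bytes given.
1 kB = 1,000 bytes
613,024 / 1,000 = 613.024 kB

613.024 kB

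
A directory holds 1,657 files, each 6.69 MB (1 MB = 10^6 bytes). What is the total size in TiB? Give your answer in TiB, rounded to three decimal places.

0.010 TiB

Total = 1,657 × 6.69 MB = 11085.33 MB
= 11085.33 × 1,000,000 bytes = 11,085,330,000 bytes
1 TiB = 1,099,511,627,776 bytes
11,085,330,000 / 1,099,511,627,776 = 0.010 TiB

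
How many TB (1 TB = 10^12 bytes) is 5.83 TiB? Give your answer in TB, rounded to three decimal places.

6.410 TB

5.83 TiB × 1,099,511,627,776 bytes/TiB = 6,410,152,789,934.08 bytes
1 TB = 1,000,000,000,000 bytes
6,410,152,789,934.08 / 1,000,000,000,000 = 6.410 TB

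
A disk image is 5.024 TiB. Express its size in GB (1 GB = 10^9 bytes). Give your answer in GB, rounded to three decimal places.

5,523.946 GB

5.024 TiB × 1,099,511,627,776 bytes/TiB = 5,523,946,417,946.624 bytes
1 GB = 1,000,000,000 bytes
5,523,946,417,946.624 / 1,000,000,000 = 5,523.946 GB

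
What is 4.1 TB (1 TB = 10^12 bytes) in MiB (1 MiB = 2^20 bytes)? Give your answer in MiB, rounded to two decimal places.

4.1 TB = 4.1 × 10^12 bytes = 4,100,000,000,000 bytes
1 MiB = 2^20 bytes = 1,048,576 bytes
4,100,000,000,000 / 1,048,576 = 3,910,064.70 MiB

3,910,064.70 MiB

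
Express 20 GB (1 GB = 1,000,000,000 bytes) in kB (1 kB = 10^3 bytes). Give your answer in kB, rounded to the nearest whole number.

20 GB = 20 × 10^9 bytes = 20,000,000,000 bytes
1 kB = 1,000 bytes
20,000,000,000 / 1,000 = 20,000,000 kB

20,000,000 kB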